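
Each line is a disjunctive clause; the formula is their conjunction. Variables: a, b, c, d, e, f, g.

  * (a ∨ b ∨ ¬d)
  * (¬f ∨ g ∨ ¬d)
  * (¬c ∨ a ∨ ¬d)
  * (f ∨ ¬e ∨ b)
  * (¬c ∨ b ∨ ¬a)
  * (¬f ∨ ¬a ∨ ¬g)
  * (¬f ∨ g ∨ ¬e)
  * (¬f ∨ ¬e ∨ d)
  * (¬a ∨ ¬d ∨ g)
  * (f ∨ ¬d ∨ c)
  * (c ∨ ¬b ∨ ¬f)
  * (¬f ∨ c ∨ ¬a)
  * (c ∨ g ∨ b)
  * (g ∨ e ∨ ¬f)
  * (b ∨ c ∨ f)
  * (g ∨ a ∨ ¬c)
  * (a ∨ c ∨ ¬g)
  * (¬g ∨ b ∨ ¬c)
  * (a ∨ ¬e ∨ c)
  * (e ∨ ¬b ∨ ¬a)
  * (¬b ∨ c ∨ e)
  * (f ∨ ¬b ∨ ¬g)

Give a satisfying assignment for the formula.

a=False, b=True, c=True, d=False, e=False, f=True, g=True

Branch on a: take a = False.
For the remaining variables, b = True, c = True, d = False, e = False, f = True, g = True works.
Every clause has at least one true literal under this assignment.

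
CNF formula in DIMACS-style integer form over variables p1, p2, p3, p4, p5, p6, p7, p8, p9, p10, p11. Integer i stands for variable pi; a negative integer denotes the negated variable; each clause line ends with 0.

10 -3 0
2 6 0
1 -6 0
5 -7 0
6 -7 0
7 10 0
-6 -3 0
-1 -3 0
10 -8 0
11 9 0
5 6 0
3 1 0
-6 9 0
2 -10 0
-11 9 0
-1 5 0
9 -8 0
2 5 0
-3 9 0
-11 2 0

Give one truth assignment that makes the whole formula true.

p1=1, p2=1, p3=0, p4=0, p5=1, p6=1, p7=1, p8=0, p9=1, p10=1, p11=0

p2 occurs only positively in the remaining clauses — set p2 = True.
p5 occurs only positively in the remaining clauses — set p5 = True.
Set p1 = True and propagate.
  then p3 is forced to False.
Try p6 = True.
  then p9 is forced to True.
For the remaining variables, p4 = False, p7 = True, p8 = False, p10 = True, p11 = False works.
Every clause has at least one true literal under this assignment.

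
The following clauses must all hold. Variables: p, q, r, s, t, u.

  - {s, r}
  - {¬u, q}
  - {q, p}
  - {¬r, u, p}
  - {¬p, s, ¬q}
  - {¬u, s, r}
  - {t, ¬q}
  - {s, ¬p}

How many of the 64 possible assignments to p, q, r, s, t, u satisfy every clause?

12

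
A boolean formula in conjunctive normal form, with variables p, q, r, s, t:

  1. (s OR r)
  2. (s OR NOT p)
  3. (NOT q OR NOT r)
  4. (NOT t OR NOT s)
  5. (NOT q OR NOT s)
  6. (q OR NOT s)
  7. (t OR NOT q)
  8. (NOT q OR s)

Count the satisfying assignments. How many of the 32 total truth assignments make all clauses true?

The models are:
  p=F q=F r=T s=F t=F
  p=F q=F r=T s=F t=T
Count: 2.

2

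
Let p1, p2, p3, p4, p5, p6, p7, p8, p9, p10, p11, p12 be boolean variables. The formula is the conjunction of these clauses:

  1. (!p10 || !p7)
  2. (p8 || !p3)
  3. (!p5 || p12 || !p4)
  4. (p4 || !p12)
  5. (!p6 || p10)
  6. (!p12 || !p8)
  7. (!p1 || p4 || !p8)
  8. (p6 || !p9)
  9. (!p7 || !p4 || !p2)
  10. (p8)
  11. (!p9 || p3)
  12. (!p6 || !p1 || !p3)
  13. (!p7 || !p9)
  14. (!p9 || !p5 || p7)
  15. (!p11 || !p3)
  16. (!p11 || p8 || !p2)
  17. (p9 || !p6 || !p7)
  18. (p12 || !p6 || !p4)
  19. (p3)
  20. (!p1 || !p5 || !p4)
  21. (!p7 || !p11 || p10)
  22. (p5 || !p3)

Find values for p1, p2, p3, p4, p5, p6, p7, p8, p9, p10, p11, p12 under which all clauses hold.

p1 = 0, p2 = 1, p3 = 1, p4 = 0, p5 = 1, p6 = 1, p7 = 0, p8 = 1, p9 = 0, p10 = 1, p11 = 0, p12 = 0

Check each clause:
  1. (!p10 || !p7) — !p7 is true.
  2. (!p3 || p8) — p8 is true.
  3. (!p4 || p12 || !p5) — !p4 is true.
  4. (p4 || !p12) — !p12 is true.
  5. (!p6 || p10) — p10 is true.
  6. (!p8 || !p12) — !p12 is true.
  7. (!p1 || p4 || !p8) — !p1 is true.
  8. (p6 || !p9) — p6 is true.
  9. (!p2 || !p7 || !p4) — !p7 is true.
  10. (p8) — p8 is true.
  11. (p3 || !p9) — p3 is true.
  12. (!p6 || !p1 || !p3) — !p1 is true.
  13. (!p7 || !p9) — !p7 is true.
  14. (!p9 || !p5 || p7) — !p9 is true.
  15. (!p11 || !p3) — !p11 is true.
  16. (!p11 || !p2 || p8) — p8 is true.
  17. (p9 || !p6 || !p7) — !p7 is true.
  18. (!p4 || p12 || !p6) — !p4 is true.
  19. (p3) — p3 is true.
  20. (!p5 || !p4 || !p1) — !p4 is true.
  21. (p10 || !p11 || !p7) — !p7 is true.
  22. (!p3 || p5) — p5 is true.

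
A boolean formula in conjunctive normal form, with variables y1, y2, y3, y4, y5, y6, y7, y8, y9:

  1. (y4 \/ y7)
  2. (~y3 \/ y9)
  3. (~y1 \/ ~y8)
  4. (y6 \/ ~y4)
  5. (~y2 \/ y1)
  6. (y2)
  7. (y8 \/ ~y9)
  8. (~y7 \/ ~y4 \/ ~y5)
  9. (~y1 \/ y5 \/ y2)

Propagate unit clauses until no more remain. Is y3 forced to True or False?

Unit clause (y2) sets y2 = True.
(y1 \/ ~y2): since y2 = True, the clause reduces to (y1). y1 = True.
(~y8 \/ ~y1) with y1 = True leaves only ~y8, so y8 = False.
From (~y9 \/ y8) and y8 = False: y9 = False.
In (y9 \/ ~y3), y9 is now false; ~y3 must hold, so y3 = False.

False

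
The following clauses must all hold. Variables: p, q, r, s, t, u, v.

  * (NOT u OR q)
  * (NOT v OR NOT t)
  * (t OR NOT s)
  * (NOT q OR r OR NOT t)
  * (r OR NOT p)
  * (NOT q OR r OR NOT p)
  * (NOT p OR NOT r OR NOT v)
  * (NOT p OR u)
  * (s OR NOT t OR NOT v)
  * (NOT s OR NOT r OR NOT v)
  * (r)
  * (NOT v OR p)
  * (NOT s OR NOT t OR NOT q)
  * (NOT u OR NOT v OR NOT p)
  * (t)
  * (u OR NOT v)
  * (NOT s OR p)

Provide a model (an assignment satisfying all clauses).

(r) is a unit clause, so r = True.
The clause (t) is unit: t must be True.
(NOT v) is a unit clause, so v = False.
Pure literal: s appears only negated; assign s = False.
Set p = True and propagate.
  then u is forced to True.
  then q is forced to True.

p = T  q = T  r = T  s = F  t = T  u = T  v = F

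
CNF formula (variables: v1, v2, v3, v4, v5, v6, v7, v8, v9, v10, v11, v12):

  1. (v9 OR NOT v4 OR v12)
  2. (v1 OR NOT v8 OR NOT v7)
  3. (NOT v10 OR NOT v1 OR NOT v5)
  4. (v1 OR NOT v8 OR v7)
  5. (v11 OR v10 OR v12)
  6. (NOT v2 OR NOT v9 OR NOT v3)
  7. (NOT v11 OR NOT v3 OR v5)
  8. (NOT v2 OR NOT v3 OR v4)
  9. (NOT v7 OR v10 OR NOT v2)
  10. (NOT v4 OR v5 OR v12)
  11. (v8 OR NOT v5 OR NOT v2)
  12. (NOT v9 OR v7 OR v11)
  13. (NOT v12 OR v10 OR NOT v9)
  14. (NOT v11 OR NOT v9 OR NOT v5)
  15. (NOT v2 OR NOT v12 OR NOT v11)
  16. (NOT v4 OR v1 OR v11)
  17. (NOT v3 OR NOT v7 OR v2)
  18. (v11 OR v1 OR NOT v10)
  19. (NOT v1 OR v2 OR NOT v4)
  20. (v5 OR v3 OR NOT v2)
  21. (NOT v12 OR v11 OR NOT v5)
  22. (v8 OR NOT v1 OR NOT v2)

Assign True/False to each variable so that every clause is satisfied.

v1=F, v2=F, v3=T, v4=T, v5=T, v6=F, v7=F, v8=F, v9=F, v10=F, v11=T, v12=T

Check each clause:
  1. (v12 OR NOT v4 OR v9) — v12 is true.
  2. (NOT v8 OR v1 OR NOT v7) — NOT v8 is true.
  3. (NOT v1 OR NOT v5 OR NOT v10) — NOT v10 is true.
  4. (NOT v8 OR v1 OR v7) — NOT v8 is true.
  5. (v10 OR v11 OR v12) — v11 is true.
  6. (NOT v3 OR NOT v2 OR NOT v9) — NOT v2 is true.
  7. (NOT v11 OR v5 OR NOT v3) — v5 is true.
  8. (NOT v3 OR NOT v2 OR v4) — v4 is true.
  9. (v10 OR NOT v7 OR NOT v2) — NOT v7 is true.
  10. (v5 OR NOT v4 OR v12) — v12 is true.
  11. (NOT v2 OR v8 OR NOT v5) — NOT v2 is true.
  12. (NOT v9 OR v7 OR v11) — v11 is true.
  13. (NOT v12 OR NOT v9 OR v10) — NOT v9 is true.
  14. (NOT v5 OR NOT v9 OR NOT v11) — NOT v9 is true.
  15. (NOT v12 OR NOT v11 OR NOT v2) — NOT v2 is true.
  16. (v11 OR NOT v4 OR v1) — v11 is true.
  17. (NOT v3 OR NOT v7 OR v2) — NOT v7 is true.
  18. (v1 OR v11 OR NOT v10) — v11 is true.
  19. (v2 OR NOT v4 OR NOT v1) — NOT v1 is true.
  20. (v3 OR NOT v2 OR v5) — v3 is true.
  21. (NOT v12 OR v11 OR NOT v5) — v11 is true.
  22. (NOT v1 OR v8 OR NOT v2) — NOT v2 is true.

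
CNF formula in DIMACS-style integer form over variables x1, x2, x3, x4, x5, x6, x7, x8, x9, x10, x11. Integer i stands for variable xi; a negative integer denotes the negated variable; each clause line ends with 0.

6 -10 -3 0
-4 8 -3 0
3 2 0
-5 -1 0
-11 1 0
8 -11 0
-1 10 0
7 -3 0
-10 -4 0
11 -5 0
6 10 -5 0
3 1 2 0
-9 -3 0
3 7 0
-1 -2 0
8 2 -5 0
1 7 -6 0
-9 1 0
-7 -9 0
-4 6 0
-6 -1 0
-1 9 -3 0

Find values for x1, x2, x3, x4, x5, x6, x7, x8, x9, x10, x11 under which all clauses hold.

x1 = False, x2 = True, x3 = False, x4 = False, x5 = False, x6 = False, x7 = True, x8 = False, x9 = False, x10 = True, x11 = False

Check each clause:
  1. (x6 OR NOT x10 OR NOT x3) — NOT x3 is true.
  2. (NOT x4 OR x8 OR NOT x3) — NOT x4 is true.
  3. (x2 OR x3) — x2 is true.
  4. (NOT x1 OR NOT x5) — NOT x5 is true.
  5. (x1 OR NOT x11) — NOT x11 is true.
  6. (NOT x11 OR x8) — NOT x11 is true.
  7. (NOT x1 OR x10) — x10 is true.
  8. (x7 OR NOT x3) — NOT x3 is true.
  9. (NOT x4 OR NOT x10) — NOT x4 is true.
  10. (NOT x5 OR x11) — NOT x5 is true.
  11. (x10 OR x6 OR NOT x5) — x10 is true.
  12. (x3 OR x1 OR x2) — x2 is true.
  13. (NOT x3 OR NOT x9) — NOT x3 is true.
  14. (x7 OR x3) — x7 is true.
  15. (NOT x2 OR NOT x1) — NOT x1 is true.
  16. (x2 OR x8 OR NOT x5) — x2 is true.
  17. (NOT x6 OR x1 OR x7) — NOT x6 is true.
  18. (NOT x9 OR x1) — NOT x9 is true.
  19. (NOT x7 OR NOT x9) — NOT x9 is true.
  20. (NOT x4 OR x6) — NOT x4 is true.
  21. (NOT x6 OR NOT x1) — NOT x6 is true.
  22. (NOT x3 OR NOT x1 OR x9) — NOT x3 is true.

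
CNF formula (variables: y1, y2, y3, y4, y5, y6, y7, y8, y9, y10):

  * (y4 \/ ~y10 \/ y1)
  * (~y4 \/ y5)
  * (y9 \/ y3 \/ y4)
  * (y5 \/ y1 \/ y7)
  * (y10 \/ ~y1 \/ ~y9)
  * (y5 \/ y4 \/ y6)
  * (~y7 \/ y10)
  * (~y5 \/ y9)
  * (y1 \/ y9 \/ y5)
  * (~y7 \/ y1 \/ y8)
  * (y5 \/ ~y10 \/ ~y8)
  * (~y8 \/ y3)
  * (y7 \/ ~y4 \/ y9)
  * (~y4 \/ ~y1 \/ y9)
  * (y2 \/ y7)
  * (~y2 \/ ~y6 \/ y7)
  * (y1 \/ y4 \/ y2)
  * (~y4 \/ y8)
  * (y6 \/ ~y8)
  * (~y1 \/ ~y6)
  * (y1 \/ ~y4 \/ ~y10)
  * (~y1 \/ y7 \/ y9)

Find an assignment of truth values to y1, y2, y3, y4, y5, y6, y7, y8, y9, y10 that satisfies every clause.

y1 = T, y2 = T, y3 = F, y4 = F, y5 = T, y6 = F, y7 = F, y8 = F, y9 = T, y10 = T

Set y1 = True and propagate.
  then y6 is forced to False.
  then y8 is forced to False.
  then y4 is forced to False.
  then y5 is forced to True.
  then y9 is forced to True.
  then y10 is forced to True.
For the remaining variables, y2 = True, y3 = False, y7 = False works.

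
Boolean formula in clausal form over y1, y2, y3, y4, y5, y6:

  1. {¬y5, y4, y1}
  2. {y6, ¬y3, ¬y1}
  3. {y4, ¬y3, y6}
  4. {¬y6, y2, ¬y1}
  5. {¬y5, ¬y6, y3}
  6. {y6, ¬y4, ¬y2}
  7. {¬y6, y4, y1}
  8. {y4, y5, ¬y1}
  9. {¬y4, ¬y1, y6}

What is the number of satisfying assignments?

18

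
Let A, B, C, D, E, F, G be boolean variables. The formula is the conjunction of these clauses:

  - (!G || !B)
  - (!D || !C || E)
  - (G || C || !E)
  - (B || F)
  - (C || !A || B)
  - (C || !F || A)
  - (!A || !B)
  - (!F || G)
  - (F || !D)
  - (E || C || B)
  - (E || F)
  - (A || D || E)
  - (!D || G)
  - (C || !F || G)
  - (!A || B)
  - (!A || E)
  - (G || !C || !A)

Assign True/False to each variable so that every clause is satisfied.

A=F, B=F, C=T, D=T, E=T, F=T, G=T

Check each clause:
  1. (!G || !B) — !B is true.
  2. (E || !D || !C) — E is true.
  3. (!E || G || C) — C is true.
  4. (B || F) — F is true.
  5. (B || C || !A) — C is true.
  6. (!F || A || C) — C is true.
  7. (!B || !A) — !A is true.
  8. (!F || G) — G is true.
  9. (!D || F) — F is true.
  10. (C || E || B) — C is true.
  11. (E || F) — E is true.
  12. (A || E || D) — D is true.
  13. (G || !D) — G is true.
  14. (!F || G || C) — C is true.
  15. (!A || B) — !A is true.
  16. (!A || E) — E is true.
  17. (G || !C || !A) — !A is true.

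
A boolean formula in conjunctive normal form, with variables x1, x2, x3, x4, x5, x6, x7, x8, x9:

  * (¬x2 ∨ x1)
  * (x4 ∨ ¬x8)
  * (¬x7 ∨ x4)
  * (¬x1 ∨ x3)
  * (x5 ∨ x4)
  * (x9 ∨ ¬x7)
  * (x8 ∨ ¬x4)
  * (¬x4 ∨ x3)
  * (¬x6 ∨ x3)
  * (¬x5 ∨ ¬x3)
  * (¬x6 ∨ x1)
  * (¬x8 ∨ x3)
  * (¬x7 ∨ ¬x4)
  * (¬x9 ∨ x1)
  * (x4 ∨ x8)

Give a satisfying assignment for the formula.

x1=True, x2=False, x3=True, x4=True, x5=False, x6=True, x7=False, x8=True, x9=True

x2 occurs only negated in the remaining clauses — set x2 = False.
Pure literal: x7 appears only negated; assign x7 = False.
Branch on x1: take x1 = True.
  then x3 is forced to True.
  then x5 is forced to False.
  then x4 is forced to True.
  then x8 is forced to True.
x6, x9 are now unconstrained; take x6 = True, x9 = True.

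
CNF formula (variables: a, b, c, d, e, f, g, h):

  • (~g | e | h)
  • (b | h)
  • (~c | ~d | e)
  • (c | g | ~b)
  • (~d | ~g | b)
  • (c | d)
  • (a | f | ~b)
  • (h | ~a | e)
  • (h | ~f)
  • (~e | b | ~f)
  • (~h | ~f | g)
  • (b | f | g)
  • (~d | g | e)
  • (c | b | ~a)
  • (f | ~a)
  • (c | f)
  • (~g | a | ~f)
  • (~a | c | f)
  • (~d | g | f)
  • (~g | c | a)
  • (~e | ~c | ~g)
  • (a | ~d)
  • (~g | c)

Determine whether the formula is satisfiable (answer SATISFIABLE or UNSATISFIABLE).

SATISFIABLE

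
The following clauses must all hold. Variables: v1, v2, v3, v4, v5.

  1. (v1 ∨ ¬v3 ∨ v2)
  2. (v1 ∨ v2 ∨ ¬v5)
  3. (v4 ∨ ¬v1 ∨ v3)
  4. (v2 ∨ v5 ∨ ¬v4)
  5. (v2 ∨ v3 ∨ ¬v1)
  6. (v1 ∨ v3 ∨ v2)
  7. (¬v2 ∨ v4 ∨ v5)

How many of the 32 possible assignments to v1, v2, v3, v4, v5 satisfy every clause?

14

Case analysis on v2 and v1:
  v2=T, v1=T: 5 of the 8 assignments to (v3,v4,v5) work.
  v2=T, v1=F: v3 free; 3 ways for (v4,v5) × 2^1 = 6.
  v2=F, v1=T: remaining (v3,v4,v5) ∈ {(T,F,F); (T,F,T); (T,T,T)} — 3.
  v2=F, v1=F: a clause becomes empty — 0.
Total: 5 + 6 + 3 + 0 = 14.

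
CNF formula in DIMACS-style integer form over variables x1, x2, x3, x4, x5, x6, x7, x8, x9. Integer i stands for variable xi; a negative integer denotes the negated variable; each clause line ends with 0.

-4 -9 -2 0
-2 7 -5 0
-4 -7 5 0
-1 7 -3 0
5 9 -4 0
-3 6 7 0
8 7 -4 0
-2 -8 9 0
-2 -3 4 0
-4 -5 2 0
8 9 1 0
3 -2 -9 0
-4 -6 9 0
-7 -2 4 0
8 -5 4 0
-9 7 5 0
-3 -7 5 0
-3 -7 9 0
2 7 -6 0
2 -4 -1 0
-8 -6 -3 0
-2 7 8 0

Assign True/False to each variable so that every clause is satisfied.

x1=T  x2=F  x3=F  x4=F  x5=F  x6=F  x7=T  x8=F  x9=F

Check each clause:
  1. (!x4 || !x2 || !x9) — !x4 is true.
  2. (!x2 || x7 || !x5) — !x5 is true.
  3. (x5 || !x7 || !x4) — !x4 is true.
  4. (!x1 || x7 || !x3) — !x3 is true.
  5. (x5 || x9 || !x4) — !x4 is true.
  6. (!x3 || x7 || x6) — !x3 is true.
  7. (!x4 || x7 || x8) — !x4 is true.
  8. (x9 || !x8 || !x2) — !x8 is true.
  9. (x4 || !x3 || !x2) — !x3 is true.
  10. (!x5 || !x4 || x2) — !x5 is true.
  11. (x8 || x9 || x1) — x1 is true.
  12. (!x9 || !x2 || x3) — !x2 is true.
  13. (!x6 || x9 || !x4) — !x6 is true.
  14. (!x7 || x4 || !x2) — !x2 is true.
  15. (x4 || x8 || !x5) — !x5 is true.
  16. (x7 || !x9 || x5) — !x9 is true.
  17. (!x3 || x5 || !x7) — !x3 is true.
  18. (!x3 || x9 || !x7) — !x3 is true.
  19. (x2 || x7 || !x6) — !x6 is true.
  20. (!x4 || !x1 || x2) — !x4 is true.
  21. (!x3 || !x6 || !x8) — !x8 is true.
  22. (!x2 || x8 || x7) — !x2 is true.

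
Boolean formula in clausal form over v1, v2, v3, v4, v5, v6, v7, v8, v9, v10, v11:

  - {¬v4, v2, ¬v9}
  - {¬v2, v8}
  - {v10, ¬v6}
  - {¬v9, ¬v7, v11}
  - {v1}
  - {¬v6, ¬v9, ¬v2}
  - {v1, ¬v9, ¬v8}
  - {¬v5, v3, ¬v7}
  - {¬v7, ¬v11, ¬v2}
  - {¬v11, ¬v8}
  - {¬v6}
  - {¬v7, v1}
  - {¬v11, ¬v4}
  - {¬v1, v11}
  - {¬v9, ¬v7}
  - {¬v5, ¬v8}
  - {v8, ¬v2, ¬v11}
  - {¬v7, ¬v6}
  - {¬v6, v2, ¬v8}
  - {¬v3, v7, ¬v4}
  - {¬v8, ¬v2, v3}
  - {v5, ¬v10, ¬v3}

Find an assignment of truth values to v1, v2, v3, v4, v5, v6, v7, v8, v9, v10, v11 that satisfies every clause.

(v1) is a unit clause, so v1 = True.
The clause (¬v6) is unit: v6 must be False.
(v11) is a unit clause, so v11 = True.
(¬v8) is a unit clause, so v8 = False.
Unit propagation: (¬v2) forces v2 = False.
The clause (¬v4) is unit: v4 must be False.
v7 occurs only negated in the remaining clauses — set v7 = False.
Pure literal: v10 appears only negated; assign v10 = False.
v3, v5, v9 are now unconstrained; take v3 = True, v5 = True, v9 = True.
Every clause has at least one true literal under this assignment.

v1=T  v2=F  v3=T  v4=F  v5=T  v6=F  v7=F  v8=F  v9=T  v10=F  v11=T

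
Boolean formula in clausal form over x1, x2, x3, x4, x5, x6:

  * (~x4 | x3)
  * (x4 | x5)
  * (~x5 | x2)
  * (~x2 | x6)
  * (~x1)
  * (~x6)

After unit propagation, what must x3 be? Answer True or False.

Unit clause (~x1) sets x1 = False.
(~x6) stands alone — x6 = False.
In (x6 | ~x2), x6 is now false; ~x2 must hold, so x2 = False.
(~x5 | x2) with x2 = False leaves only ~x5, so x5 = False.
In (x4 | x5), x5 is now false; x4 must hold, so x4 = True.
(~x4 | x3) with x4 = True leaves only x3, so x3 = True.

True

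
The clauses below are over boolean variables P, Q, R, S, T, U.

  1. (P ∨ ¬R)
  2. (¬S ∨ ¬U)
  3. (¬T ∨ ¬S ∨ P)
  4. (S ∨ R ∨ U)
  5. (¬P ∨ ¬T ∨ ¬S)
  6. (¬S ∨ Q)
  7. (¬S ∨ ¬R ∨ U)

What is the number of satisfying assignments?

18

Case analysis on S and P:
  S=T, P=T: remaining (Q,R,T,U) ∈ {(T,F,F,F)} — 1.
  S=T, P=F: remaining (Q,R,T,U) ∈ {(T,F,F,F)} — 1.
  S=F, P=T: Q, T free; 3 ways for (R,U) × 2^2 = 12.
  S=F, P=F: remaining (Q,R,T,U) ∈ {(F,F,F,T); (F,F,T,T); (T,F,F,T); (T,F,T,T)} — 4.
Total: 1 + 1 + 12 + 4 = 18.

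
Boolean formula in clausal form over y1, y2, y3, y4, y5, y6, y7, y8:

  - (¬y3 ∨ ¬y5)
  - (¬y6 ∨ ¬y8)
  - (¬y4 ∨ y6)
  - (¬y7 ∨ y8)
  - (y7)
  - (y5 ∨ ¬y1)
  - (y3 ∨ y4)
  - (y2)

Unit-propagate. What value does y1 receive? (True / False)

False

(y7) is a unit clause: y7 = True.
(¬y7 ∨ y8) with y7 = True leaves only y8, so y8 = True.
From (¬y8 ∨ ¬y6) and y8 = True: y6 = False.
(y6 ∨ ¬y4) with y6 = False leaves only ¬y4, so y4 = False.
(y3 ∨ y4) with y4 = False leaves only y3, so y3 = True.
(¬y3 ∨ ¬y5) with y3 = True leaves only ¬y5, so y5 = False.
In (¬y1 ∨ y5), y5 is now false; ¬y1 must hold, so y1 = False.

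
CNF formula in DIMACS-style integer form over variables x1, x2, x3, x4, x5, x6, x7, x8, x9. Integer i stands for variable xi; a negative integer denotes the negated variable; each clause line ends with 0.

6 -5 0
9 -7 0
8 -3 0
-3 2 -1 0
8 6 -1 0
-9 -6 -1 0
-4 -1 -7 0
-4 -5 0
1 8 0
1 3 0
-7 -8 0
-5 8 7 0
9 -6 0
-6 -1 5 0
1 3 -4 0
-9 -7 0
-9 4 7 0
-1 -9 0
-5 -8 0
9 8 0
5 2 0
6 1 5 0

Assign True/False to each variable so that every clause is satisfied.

x2 occurs only positively in the remaining clauses — set x2 = True.
Try x1 = True.
  then x9 is forced to False.
  then x7 is forced to False.
  then x6 is forced to False.
  then x5 is forced to False.
  then x8 is forced to True.
x3, x4 are now unconstrained; take x3 = False, x4 = True.

x1 = True, x2 = True, x3 = False, x4 = True, x5 = False, x6 = False, x7 = False, x8 = True, x9 = False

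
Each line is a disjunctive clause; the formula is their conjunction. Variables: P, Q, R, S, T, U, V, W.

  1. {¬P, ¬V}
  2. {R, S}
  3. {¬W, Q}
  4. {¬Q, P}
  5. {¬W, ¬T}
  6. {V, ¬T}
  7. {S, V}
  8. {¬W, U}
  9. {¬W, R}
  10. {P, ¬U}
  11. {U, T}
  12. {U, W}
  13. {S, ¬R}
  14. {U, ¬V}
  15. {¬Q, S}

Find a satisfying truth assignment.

P = True  Q = False  R = False  S = True  T = False  U = True  V = False  W = False

S occurs only positively in the remaining clauses — set S = True.
Try P = True.
  then V is forced to False.
  then T is forced to False.
  then U is forced to True.
Try Q = False.
  then W is forced to False.
R is now unconstrained; take R = False.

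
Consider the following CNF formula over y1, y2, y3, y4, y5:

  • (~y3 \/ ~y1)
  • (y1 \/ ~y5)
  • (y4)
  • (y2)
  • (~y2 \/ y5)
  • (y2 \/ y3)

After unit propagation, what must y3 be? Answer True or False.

(y4) stands alone — y4 = True.
(y2) stands alone — y2 = True.
(~y2 \/ y5): since y2 = True, the clause reduces to (y5). y5 = True.
(y1 \/ ~y5): since y5 = True, the clause reduces to (y1). y1 = True.
In (~y1 \/ ~y3), ~y1 is now false; ~y3 must hold, so y3 = False.

False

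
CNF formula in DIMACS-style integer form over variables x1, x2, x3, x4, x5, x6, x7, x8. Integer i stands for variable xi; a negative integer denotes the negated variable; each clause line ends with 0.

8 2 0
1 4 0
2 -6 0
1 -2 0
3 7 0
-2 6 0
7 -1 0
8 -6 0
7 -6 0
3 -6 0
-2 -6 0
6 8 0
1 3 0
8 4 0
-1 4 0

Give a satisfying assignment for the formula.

x1 = False, x2 = False, x3 = True, x4 = True, x5 = True, x6 = False, x7 = True, x8 = True

Check each clause:
  1. (x8 ∨ x2) — x8 is true.
  2. (x4 ∨ x1) — x4 is true.
  3. (¬x6 ∨ x2) — ¬x6 is true.
  4. (¬x2 ∨ x1) — ¬x2 is true.
  5. (x7 ∨ x3) — x3 is true.
  6. (x6 ∨ ¬x2) — ¬x2 is true.
  7. (¬x1 ∨ x7) — ¬x1 is true.
  8. (x8 ∨ ¬x6) — x8 is true.
  9. (¬x6 ∨ x7) — ¬x6 is true.
  10. (¬x6 ∨ x3) — ¬x6 is true.
  11. (¬x6 ∨ ¬x2) — ¬x6 is true.
  12. (x8 ∨ x6) — x8 is true.
  13. (x1 ∨ x3) — x3 is true.
  14. (x4 ∨ x8) — x8 is true.
  15. (¬x1 ∨ x4) — x4 is true.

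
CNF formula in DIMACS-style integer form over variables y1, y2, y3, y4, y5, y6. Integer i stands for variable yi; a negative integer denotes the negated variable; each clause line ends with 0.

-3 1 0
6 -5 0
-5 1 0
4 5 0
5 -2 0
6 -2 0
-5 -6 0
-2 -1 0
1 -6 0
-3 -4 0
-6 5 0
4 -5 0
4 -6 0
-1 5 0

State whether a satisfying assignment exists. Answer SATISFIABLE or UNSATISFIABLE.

y2 occurs only negated in the remaining clauses — set y2 = False.
y3 occurs only negated in the remaining clauses — set y3 = False.
Try y1 = False.
  then y5 is forced to False.
  then y4 is forced to True.
  then y6 is forced to False.
Every clause has at least one true literal under this assignment.
So y1=F, y2=F, y3=F, y4=T, y5=F, y6=F is a satisfying assignment.

SATISFIABLE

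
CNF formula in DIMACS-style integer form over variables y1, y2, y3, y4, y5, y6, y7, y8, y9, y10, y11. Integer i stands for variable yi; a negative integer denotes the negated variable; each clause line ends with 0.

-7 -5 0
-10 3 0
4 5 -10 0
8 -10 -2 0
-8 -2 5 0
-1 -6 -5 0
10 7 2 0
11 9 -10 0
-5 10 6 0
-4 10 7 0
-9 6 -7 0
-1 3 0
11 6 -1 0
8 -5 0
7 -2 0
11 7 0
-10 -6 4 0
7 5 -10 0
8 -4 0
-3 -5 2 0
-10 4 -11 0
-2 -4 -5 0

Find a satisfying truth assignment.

y1=F, y2=F, y3=F, y4=F, y5=F, y6=T, y7=T, y8=T, y9=T, y10=F, y11=T

Check each clause:
  1. (!y5 || !y7) — !y5 is true.
  2. (y3 || !y10) — !y10 is true.
  3. (y5 || y4 || !y10) — !y10 is true.
  4. (!y2 || !y10 || y8) — y8 is true.
  5. (!y8 || !y2 || y5) — !y2 is true.
  6. (!y5 || !y6 || !y1) — !y5 is true.
  7. (y7 || y2 || y10) — y7 is true.
  8. (y9 || y11 || !y10) — y9 is true.
  9. (y6 || y10 || !y5) — !y5 is true.
  10. (!y4 || y10 || y7) — !y4 is true.
  11. (!y7 || !y9 || y6) — y6 is true.
  12. (y3 || !y1) — !y1 is true.
  13. (y11 || !y1 || y6) — y11 is true.
  14. (!y5 || y8) — y8 is true.
  15. (!y2 || y7) — !y2 is true.
  16. (y7 || y11) — y11 is true.
  17. (y4 || !y10 || !y6) — !y10 is true.
  18. (y5 || !y10 || y7) — !y10 is true.
  19. (y8 || !y4) — y8 is true.
  20. (!y5 || !y3 || y2) — !y5 is true.
  21. (y4 || !y11 || !y10) — !y10 is true.
  22. (!y2 || !y5 || !y4) — !y5 is true.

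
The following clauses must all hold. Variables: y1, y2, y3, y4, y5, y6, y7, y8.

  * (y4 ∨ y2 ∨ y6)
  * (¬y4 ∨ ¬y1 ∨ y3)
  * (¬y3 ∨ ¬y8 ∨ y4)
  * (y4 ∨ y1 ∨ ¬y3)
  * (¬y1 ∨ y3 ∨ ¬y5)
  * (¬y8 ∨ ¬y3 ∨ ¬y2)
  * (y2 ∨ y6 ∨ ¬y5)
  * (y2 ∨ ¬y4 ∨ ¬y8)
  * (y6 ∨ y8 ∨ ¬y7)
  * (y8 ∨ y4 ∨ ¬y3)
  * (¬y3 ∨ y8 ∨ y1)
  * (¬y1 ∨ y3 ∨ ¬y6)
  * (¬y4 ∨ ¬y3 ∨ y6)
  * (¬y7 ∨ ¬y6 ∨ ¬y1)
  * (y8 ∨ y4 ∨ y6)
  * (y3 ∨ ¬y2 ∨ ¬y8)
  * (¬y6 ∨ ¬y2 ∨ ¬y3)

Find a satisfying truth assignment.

y1=T  y2=F  y3=T  y4=T  y5=T  y6=T  y7=F  y8=F

y7 occurs only negated in the remaining clauses — set y7 = False.
Try y1 = True.
Set y2 = False and propagate.
Set y3 = True and propagate.
For the remaining variables, y4 = True, y5 = True, y6 = True, y8 = False works.
Every clause has at least one true literal under this assignment.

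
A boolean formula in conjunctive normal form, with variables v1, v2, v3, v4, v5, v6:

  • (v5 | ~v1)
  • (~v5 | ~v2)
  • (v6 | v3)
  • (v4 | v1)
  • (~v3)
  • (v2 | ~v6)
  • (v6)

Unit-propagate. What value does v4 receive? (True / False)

True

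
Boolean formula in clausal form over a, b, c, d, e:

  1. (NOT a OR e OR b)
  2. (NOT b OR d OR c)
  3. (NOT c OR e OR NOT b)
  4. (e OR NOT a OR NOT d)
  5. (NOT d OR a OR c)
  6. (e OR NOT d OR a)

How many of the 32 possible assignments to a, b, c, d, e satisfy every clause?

14

Case analysis on a and d:
  a=1, d=1: remaining (b,c,e) ∈ {(0,0,1); (0,1,1); (1,0,1); (1,1,1)} — 4.
  a=1, d=0: remaining (b,c,e) ∈ {(0,0,1); (0,1,1); (1,1,1)} — 3.
  a=0, d=1: remaining (b,c,e) ∈ {(0,1,1); (1,1,1)} — 2.
  a=0, d=0: 5 of the 8 assignments to (b,c,e) work.
Total: 4 + 3 + 2 + 5 = 14.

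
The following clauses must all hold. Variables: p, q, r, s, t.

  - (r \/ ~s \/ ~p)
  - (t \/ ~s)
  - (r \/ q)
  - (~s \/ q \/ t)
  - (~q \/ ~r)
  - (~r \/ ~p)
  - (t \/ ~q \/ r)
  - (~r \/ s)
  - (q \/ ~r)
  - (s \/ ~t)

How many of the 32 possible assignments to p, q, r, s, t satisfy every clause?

1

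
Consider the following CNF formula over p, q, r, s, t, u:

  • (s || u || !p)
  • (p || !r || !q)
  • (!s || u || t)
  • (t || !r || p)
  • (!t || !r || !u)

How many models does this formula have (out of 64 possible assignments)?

32

Split on p, then r.
  p=1, r=1: q free; 3 ways for (s,t,u) × 2^1 = 6.
  p=1, r=0: q free; 5 ways for (s,t,u) × 2^1 = 10.
  p=0, r=1: remaining (q,s,t,u) ∈ {(0,0,1,0); (0,1,1,0)} — 2.
  p=0, r=0: q free; 7 ways for (s,t,u) × 2^1 = 14.
Total: 6 + 10 + 2 + 14 = 32.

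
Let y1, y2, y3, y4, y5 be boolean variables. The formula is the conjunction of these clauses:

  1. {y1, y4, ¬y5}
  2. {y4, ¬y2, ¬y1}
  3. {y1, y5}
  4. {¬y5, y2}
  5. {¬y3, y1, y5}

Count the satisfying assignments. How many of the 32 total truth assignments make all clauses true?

10

Split on y1, then y5.
  y1=1, y5=1: remaining (y2,y3,y4) ∈ {(1,0,1); (1,1,1)} — 2.
  y1=1, y5=0: y3 free; 3 ways for (y2,y4) × 2^1 = 6.
  y1=0, y5=1: remaining (y2,y3,y4) ∈ {(1,0,1); (1,1,1)} — 2.
  y1=0, y5=0: a clause becomes empty — 0.
Total: 2 + 6 + 2 + 0 = 10.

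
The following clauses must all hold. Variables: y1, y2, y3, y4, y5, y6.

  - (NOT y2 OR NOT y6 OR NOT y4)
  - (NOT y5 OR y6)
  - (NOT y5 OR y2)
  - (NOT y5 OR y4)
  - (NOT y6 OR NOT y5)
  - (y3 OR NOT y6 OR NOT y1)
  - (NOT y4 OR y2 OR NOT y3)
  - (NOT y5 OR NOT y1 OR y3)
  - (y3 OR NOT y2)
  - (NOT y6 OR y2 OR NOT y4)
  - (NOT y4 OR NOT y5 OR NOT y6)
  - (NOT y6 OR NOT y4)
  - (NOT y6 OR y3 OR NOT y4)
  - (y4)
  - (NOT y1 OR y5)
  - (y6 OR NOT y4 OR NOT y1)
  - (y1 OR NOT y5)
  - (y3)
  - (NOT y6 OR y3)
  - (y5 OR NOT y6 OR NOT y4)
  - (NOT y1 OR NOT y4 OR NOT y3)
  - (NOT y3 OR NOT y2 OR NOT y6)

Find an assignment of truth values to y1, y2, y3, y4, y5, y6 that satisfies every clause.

y1=False  y2=True  y3=True  y4=True  y5=False  y6=False

Unit propagation: (y4) forces y4 = True.
Unit propagation: (NOT y6) forces y6 = False.
The clause (NOT y5) is unit: y5 must be False.
Unit propagation: (NOT y1) forces y1 = False.
(y3) is a unit clause, so y3 = True.
Unit propagation: (y2) forces y2 = True.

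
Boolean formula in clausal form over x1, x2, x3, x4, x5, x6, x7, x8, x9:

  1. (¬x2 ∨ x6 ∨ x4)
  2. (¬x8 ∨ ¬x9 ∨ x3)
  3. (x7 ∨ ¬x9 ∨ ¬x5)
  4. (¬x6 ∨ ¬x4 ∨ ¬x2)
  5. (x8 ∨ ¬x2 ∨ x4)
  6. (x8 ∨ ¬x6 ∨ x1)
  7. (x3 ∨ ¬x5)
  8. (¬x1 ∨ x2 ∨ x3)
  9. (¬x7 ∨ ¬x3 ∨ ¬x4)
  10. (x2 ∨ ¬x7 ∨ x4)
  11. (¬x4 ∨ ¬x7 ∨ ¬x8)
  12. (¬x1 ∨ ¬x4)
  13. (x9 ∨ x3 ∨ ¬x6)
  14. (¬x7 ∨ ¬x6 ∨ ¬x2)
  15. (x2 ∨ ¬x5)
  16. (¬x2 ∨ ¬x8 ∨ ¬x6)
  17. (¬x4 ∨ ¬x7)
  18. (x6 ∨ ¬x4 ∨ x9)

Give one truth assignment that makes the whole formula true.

x1 = False, x2 = False, x3 = True, x4 = False, x5 = False, x6 = False, x7 = False, x8 = False, x9 = True

Check each clause:
  1. (x6 ∨ ¬x2 ∨ x4) — ¬x2 is true.
  2. (¬x9 ∨ ¬x8 ∨ x3) — ¬x8 is true.
  3. (x7 ∨ ¬x5 ∨ ¬x9) — ¬x5 is true.
  4. (¬x2 ∨ ¬x4 ∨ ¬x6) — ¬x6 is true.
  5. (¬x2 ∨ x8 ∨ x4) — ¬x2 is true.
  6. (x8 ∨ x1 ∨ ¬x6) — ¬x6 is true.
  7. (¬x5 ∨ x3) — x3 is true.
  8. (x3 ∨ x2 ∨ ¬x1) — x3 is true.
  9. (¬x3 ∨ ¬x7 ∨ ¬x4) — ¬x7 is true.
  10. (x2 ∨ x4 ∨ ¬x7) — ¬x7 is true.
  11. (¬x7 ∨ ¬x8 ∨ ¬x4) — ¬x8 is true.
  12. (¬x1 ∨ ¬x4) — ¬x4 is true.
  13. (¬x6 ∨ x3 ∨ x9) — x9 is true.
  14. (¬x6 ∨ ¬x2 ∨ ¬x7) — ¬x7 is true.
  15. (¬x5 ∨ x2) — ¬x5 is true.
  16. (¬x8 ∨ ¬x2 ∨ ¬x6) — ¬x8 is true.
  17. (¬x4 ∨ ¬x7) — ¬x7 is true.
  18. (¬x4 ∨ x6 ∨ x9) — x9 is true.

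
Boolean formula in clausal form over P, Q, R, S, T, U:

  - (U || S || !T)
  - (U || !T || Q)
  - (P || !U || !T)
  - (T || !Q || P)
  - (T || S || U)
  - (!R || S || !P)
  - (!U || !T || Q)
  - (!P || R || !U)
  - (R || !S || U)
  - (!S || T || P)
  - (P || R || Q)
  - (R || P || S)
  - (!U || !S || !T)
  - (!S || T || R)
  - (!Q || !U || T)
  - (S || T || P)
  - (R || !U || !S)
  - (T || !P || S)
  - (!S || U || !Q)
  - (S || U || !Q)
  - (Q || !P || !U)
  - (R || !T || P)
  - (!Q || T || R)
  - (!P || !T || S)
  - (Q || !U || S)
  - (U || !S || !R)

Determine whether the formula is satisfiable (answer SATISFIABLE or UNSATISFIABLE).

UNSATISFIABLE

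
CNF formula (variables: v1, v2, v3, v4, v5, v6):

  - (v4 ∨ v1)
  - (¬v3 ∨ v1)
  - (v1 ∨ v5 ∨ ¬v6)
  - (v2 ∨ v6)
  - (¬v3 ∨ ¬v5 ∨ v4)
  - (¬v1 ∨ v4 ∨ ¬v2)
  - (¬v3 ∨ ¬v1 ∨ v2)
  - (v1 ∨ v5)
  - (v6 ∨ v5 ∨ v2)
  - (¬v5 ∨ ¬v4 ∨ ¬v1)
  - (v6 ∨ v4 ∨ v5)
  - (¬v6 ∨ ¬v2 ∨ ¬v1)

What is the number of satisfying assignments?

8

The models are:
  v1=F v2=F v3=F v4=T v5=T v6=T
  v1=F v2=T v3=F v4=T v5=T v6=F
  v1=F v2=T v3=F v4=T v5=T v6=T
  v1=T v2=F v3=F v4=F v5=F v6=T
  v1=T v2=F v3=F v4=F v5=T v6=T
  v1=T v2=F v3=F v4=T v5=F v6=T
  v1=T v2=T v3=F v4=T v5=F v6=F
  v1=T v2=T v3=T v4=T v5=F v6=F
Count: 8.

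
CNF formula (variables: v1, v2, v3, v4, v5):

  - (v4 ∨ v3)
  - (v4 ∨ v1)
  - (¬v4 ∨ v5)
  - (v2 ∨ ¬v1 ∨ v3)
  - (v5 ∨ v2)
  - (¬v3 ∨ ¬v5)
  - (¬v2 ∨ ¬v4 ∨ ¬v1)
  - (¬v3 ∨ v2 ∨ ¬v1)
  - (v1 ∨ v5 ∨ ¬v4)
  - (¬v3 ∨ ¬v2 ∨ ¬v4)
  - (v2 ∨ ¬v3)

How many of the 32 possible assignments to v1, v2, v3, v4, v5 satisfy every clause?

3

The models are:
  v1=0 v2=0 v3=0 v4=1 v5=1
  v1=0 v2=1 v3=0 v4=1 v5=1
  v1=1 v2=1 v3=1 v4=0 v5=0
Count: 3.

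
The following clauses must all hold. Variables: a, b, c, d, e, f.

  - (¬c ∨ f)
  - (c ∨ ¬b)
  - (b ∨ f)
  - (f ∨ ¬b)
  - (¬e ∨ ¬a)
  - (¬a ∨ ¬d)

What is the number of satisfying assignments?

15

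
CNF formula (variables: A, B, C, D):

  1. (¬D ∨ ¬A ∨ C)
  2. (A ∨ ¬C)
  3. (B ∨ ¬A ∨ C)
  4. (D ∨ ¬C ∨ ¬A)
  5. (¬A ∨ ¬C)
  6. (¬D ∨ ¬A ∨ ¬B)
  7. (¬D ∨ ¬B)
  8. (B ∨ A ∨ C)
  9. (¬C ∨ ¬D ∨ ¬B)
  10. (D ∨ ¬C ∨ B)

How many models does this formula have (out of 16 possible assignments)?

2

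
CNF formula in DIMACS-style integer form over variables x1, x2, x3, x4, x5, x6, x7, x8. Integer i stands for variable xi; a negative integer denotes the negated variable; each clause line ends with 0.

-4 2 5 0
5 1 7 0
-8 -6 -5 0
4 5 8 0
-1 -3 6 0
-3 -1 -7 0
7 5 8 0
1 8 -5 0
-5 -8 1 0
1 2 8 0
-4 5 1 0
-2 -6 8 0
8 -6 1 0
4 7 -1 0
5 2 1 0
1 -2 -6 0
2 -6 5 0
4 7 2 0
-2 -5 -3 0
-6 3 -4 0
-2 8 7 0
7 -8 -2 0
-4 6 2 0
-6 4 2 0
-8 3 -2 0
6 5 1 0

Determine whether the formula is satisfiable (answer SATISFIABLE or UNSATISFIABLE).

SATISFIABLE

Try x1 = True.
The remaining clauses are satisfied by x2 = True, x3 = False, x4 = True, x5 = False, x6 = False, x7 = True, x8 = False.
Every clause has at least one true literal under this assignment.
So x1=True, x2=True, x3=False, x4=True, x5=False, x6=False, x7=True, x8=False is a satisfying assignment.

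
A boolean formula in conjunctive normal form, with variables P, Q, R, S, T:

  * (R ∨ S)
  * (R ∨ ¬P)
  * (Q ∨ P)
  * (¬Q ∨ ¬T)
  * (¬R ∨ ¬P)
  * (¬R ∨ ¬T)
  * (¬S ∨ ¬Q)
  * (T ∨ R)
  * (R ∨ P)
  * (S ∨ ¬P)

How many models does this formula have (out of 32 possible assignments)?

1

The models are:
  P=F Q=T R=T S=F T=F
That's 1 in total.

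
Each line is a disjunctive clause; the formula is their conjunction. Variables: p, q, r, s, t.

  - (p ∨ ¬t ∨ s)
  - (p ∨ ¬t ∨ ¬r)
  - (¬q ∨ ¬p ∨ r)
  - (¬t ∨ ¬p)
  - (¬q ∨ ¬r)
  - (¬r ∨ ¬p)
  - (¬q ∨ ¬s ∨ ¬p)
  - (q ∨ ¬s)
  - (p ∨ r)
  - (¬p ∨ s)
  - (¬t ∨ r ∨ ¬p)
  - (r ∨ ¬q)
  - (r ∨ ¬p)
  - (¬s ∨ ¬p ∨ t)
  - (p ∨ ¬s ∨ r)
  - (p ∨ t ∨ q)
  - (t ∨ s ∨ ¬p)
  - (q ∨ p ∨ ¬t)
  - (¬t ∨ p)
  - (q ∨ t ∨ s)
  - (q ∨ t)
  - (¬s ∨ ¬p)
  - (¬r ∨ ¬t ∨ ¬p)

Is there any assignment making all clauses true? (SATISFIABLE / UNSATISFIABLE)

UNSATISFIABLE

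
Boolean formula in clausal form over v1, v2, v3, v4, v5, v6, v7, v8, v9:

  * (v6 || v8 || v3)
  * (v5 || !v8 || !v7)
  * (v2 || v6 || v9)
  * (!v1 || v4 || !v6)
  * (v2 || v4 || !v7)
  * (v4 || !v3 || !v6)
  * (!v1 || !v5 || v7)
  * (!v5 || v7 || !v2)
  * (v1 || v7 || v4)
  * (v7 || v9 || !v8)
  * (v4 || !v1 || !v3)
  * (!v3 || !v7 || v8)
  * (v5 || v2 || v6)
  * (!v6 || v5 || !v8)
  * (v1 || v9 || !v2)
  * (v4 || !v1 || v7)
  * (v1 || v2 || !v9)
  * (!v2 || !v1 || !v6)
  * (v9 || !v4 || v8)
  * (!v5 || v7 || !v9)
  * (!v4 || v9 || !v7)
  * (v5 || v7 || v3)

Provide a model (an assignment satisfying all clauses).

v1 = True, v2 = True, v3 = True, v4 = True, v5 = False, v6 = False, v7 = False, v8 = True, v9 = True

Check each clause:
  1. (v8 || v3 || v6) — v8 is true.
  2. (v5 || !v8 || !v7) — !v7 is true.
  3. (v6 || v2 || v9) — v9 is true.
  4. (!v1 || v4 || !v6) — !v6 is true.
  5. (v2 || v4 || !v7) — !v7 is true.
  6. (!v3 || v4 || !v6) — !v6 is true.
  7. (!v5 || v7 || !v1) — !v5 is true.
  8. (!v2 || v7 || !v5) — !v5 is true.
  9. (v7 || v4 || v1) — v1 is true.
  10. (v7 || !v8 || v9) — v9 is true.
  11. (v4 || !v3 || !v1) — v4 is true.
  12. (!v3 || v8 || !v7) — v8 is true.
  13. (v2 || v5 || v6) — v2 is true.
  14. (!v6 || v5 || !v8) — !v6 is true.
  15. (!v2 || v1 || v9) — v9 is true.
  16. (v4 || v7 || !v1) — v4 is true.
  17. (v2 || v1 || !v9) — v1 is true.
  18. (!v1 || !v6 || !v2) — !v6 is true.
  19. (v9 || v8 || !v4) — v8 is true.
  20. (v7 || !v5 || !v9) — !v5 is true.
  21. (v9 || !v4 || !v7) — !v7 is true.
  22. (v5 || v3 || v7) — v3 is true.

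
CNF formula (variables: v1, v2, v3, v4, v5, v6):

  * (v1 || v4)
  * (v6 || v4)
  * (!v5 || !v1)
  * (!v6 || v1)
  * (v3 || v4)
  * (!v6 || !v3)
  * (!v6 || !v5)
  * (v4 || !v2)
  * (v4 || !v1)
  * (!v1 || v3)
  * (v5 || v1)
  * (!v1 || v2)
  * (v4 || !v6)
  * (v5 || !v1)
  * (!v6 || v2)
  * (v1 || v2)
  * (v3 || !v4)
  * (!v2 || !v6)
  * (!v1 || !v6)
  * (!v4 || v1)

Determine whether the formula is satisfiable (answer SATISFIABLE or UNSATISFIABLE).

UNSATISFIABLE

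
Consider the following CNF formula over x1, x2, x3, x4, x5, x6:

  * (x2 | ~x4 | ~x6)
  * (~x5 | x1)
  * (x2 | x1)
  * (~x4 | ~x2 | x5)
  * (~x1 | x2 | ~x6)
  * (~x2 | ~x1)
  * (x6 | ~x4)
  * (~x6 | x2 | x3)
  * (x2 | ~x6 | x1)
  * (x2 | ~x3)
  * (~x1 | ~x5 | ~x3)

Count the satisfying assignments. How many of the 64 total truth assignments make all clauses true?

6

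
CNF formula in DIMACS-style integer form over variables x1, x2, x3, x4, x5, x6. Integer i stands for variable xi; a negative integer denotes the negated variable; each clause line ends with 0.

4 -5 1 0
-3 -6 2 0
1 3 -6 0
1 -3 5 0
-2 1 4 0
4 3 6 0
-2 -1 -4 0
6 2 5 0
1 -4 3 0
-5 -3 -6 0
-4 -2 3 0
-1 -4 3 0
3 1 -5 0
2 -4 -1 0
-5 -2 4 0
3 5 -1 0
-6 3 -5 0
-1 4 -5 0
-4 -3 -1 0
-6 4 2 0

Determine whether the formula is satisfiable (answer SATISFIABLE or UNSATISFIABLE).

SATISFIABLE

Try x1 = True.
Set x2 = True and propagate.
  then x4 is forced to False.
  then x5 is forced to False.
  then x3 is forced to True.
x6 is now unconstrained; take x6 = False.
So x1=T  x2=T  x3=T  x4=F  x5=F  x6=F is a satisfying assignment.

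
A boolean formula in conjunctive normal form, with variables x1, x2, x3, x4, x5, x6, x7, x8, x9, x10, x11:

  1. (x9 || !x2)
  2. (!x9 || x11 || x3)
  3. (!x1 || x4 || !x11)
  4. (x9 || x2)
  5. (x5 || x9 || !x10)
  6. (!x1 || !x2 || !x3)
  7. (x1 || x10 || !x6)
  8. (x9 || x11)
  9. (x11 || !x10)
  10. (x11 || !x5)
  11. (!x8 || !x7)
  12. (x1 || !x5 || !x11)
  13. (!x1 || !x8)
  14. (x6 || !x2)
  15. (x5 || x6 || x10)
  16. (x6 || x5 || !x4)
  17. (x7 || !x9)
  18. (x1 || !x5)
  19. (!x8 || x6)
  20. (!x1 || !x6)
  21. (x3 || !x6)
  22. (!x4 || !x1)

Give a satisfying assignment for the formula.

x8 occurs only negated in the remaining clauses — set x8 = False.
Branch on x1: take x1 = False.
  then x5 is forced to False.
Branch on x2: take x2 = True.
  then x9 is forced to True.
  then x6 is forced to True.
  then x10 is forced to True.
  then x11 is forced to True.
  then x7 is forced to True.
  then x3 is forced to True.
x4 is now unconstrained; take x4 = True.

x1=0  x2=1  x3=1  x4=1  x5=0  x6=1  x7=1  x8=0  x9=1  x10=1  x11=1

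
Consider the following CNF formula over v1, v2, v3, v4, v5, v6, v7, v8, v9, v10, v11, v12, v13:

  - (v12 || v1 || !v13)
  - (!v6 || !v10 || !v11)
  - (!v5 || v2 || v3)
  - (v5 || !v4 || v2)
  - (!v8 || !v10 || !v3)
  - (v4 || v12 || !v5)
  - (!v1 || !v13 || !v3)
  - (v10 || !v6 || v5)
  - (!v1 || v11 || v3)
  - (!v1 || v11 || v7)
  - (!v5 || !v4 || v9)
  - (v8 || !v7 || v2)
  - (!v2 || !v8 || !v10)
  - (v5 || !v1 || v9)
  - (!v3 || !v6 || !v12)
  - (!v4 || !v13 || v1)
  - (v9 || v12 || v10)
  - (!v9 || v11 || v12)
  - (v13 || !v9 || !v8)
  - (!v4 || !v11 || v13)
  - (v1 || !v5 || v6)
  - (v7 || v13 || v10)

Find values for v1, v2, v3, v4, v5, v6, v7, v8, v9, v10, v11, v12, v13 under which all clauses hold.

v1=F, v2=F, v3=F, v4=F, v5=F, v6=F, v7=F, v8=T, v9=T, v10=F, v11=T, v12=T, v13=T

Branch on v1: take v1 = False.
For the remaining variables, v2 = False, v3 = False, v4 = False, v5 = False, v6 = False, v7 = False, v8 = True, v9 = True, v10 = False, v11 = True, v12 = True, v13 = True works.
Every clause has at least one true literal under this assignment.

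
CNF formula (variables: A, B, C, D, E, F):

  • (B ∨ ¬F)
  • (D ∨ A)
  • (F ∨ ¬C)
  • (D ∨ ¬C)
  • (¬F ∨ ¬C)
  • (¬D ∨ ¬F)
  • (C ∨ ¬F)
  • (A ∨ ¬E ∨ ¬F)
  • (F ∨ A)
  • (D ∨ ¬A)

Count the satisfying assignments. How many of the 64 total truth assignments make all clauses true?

Satisfying assignments:
  A=T B=F C=F D=T E=F F=F
  A=T B=F C=F D=T E=T F=F
  A=T B=T C=F D=T E=F F=F
  A=T B=T C=F D=T E=T F=F
Count: 4.

4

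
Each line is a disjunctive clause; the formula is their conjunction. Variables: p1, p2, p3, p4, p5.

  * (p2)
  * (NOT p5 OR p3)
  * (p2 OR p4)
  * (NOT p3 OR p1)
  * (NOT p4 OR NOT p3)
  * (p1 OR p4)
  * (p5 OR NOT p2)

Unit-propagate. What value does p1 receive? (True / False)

Unit clause (p2) sets p2 = True.
From (NOT p2 OR p5) and p2 = True: p5 = True.
In (NOT p5 OR p3), NOT p5 is now false; p3 must hold, so p3 = True.
From (p1 OR NOT p3) and p3 = True: p1 = True.

True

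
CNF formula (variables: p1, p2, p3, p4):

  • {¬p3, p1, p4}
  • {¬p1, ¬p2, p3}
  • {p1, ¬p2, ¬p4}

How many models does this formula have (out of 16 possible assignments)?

10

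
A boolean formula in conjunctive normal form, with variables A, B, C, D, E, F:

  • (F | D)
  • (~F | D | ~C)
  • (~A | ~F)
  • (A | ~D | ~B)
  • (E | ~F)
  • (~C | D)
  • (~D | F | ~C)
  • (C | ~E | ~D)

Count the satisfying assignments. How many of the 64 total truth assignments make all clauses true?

Satisfying assignments:
  A=0 B=0 C=0 D=0 E=1 F=1
  A=0 B=0 C=0 D=1 E=0 F=0
  A=0 B=0 C=1 D=1 E=1 F=1
  A=0 B=1 C=0 D=0 E=1 F=1
  A=1 B=0 C=0 D=1 E=0 F=0
  A=1 B=1 C=0 D=1 E=0 F=0
That's 6 in total.

6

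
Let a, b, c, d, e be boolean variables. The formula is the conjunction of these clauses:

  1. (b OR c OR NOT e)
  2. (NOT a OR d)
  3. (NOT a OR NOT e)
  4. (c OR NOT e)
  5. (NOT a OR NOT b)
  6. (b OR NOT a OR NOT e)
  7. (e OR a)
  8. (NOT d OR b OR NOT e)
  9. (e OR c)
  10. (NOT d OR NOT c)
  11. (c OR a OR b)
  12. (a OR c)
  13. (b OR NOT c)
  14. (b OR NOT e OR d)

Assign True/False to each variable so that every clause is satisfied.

a=False, b=True, c=True, d=False, e=True

Check each clause:
  1. (NOT e OR b OR c) — b is true.
  2. (NOT a OR d) — NOT a is true.
  3. (NOT e OR NOT a) — NOT a is true.
  4. (NOT e OR c) — c is true.
  5. (NOT b OR NOT a) — NOT a is true.
  6. (NOT e OR b OR NOT a) — b is true.
  7. (a OR e) — e is true.
  8. (NOT e OR b OR NOT d) — b is true.
  9. (c OR e) — c is true.
  10. (NOT c OR NOT d) — NOT d is true.
  11. (b OR a OR c) — b is true.
  12. (a OR c) — c is true.
  13. (b OR NOT c) — b is true.
  14. (b OR d OR NOT e) — b is true.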